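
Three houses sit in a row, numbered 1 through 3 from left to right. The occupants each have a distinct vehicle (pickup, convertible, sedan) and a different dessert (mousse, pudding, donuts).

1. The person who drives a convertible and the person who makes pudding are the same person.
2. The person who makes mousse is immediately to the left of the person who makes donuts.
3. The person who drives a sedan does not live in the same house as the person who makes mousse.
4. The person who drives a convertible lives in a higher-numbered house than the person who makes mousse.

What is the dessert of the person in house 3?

pudding

House 1's dessert must be mousse (nothing else left).
From clue 2, the person who makes donuts must be in house 2.
House 1 vehicle: only pickup fits.
So house 3 gets pudding for dessert.
Clue 1: the person who drives a convertible is in house 3.
House 2 vehicle: only sedan fits.
So: house 1 = pickup/mousse, house 2 = sedan/donuts, house 3 = convertible/pudding.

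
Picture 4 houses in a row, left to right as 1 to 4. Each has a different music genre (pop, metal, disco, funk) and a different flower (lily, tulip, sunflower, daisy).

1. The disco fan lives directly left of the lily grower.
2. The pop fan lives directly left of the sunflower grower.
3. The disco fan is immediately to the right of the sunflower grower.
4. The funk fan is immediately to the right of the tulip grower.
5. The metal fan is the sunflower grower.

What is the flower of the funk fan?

The disco fan is in house 3 (clue 3).
Clue 3 places the sunflower grower in house 2.
Clue 5 places the metal fan in house 2.
House 1's music genre must be pop (nothing else left).
The only music genre still possible for house 4 is funk.
The lily grower is in house 4 (clue 1).
Clue 4: the tulip grower is in house 3.
House 1 flower: only daisy fits.
So: house 1 = pop/daisy, house 2 = metal/sunflower, house 3 = disco/tulip, house 4 = funk/lily.

lily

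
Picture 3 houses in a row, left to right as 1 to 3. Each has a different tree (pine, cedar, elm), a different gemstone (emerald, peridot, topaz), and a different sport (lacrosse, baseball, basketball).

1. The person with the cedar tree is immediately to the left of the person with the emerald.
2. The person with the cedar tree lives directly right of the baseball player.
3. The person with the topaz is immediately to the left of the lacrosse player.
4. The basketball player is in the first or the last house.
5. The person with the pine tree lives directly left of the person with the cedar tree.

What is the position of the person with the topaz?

1

The person with the cedar tree is in house 2 (clue 2).
The baseball player is in house 1 (clue 2).
The person with the pine tree is in house 1 (clue 5).
That leaves elm as the tree for house 3.
House 2 sport: only lacrosse fits.
The only sport still possible for house 3 is basketball.
The person with the emerald is in house 3 (clue 1).
Clue 3 places the person with the topaz in house 1.
So house 2 gets peridot for gemstone.
So: house 1 = pine/topaz/baseball, house 2 = cedar/peridot/lacrosse, house 3 = elm/emerald/basketball.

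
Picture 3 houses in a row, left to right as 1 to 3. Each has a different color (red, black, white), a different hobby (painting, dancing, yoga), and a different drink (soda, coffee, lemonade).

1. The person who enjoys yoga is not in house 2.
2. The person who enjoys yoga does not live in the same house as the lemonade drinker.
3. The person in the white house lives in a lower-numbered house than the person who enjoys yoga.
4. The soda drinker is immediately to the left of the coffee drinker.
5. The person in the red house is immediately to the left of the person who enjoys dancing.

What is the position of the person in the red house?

1

From clue 3, the person who enjoys yoga must be in house 3.
The only color still possible for house 3 is black.
The only hobby still possible for house 1 is painting.
The only hobby still possible for house 2 is dancing.
Clue 5: the person in the red house is in house 1.
So house 2 gets white for color.
House 3 drink: only coffee fits.
By clue 4, the soda drinker is in house 2.
House 1 drink: only lemonade fits.
So: house 1 = red/painting/lemonade, house 2 = white/dancing/soda, house 3 = black/yoga/coffee.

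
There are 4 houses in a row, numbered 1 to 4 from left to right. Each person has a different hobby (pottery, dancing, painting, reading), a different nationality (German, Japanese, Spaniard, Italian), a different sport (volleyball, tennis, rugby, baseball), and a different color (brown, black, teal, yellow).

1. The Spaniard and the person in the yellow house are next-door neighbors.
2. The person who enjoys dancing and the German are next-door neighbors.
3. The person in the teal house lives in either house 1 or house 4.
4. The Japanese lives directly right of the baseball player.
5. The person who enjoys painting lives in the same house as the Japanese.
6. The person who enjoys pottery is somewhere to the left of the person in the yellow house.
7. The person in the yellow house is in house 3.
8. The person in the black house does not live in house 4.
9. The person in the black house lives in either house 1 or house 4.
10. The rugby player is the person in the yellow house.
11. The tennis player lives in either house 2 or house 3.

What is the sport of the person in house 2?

By clue 7, the person in the yellow house is in house 3.
By clue 9, the person in the black house is in house 1.
From clue 10, the rugby player must be in house 3.
The only sport still possible for house 4 is volleyball.
The only color still possible for house 2 is brown.
The only color still possible for house 4 is teal.
House 1's sport must be baseball (nothing else left).
So house 2 gets tennis for sport.
Clue 4: the Japanese is in house 2.
Clue 5 places the person who enjoys painting in house 2.
That leaves Spaniard as the nationality for house 4.
Clue 2: the person who enjoys dancing is in house 4.
The German is in house 3 (clue 2).
That leaves pottery as the hobby for house 1.
House 3's hobby must be reading (nothing else left).
That leaves Italian as the nationality for house 1.
So: house 1 = pottery/Italian/baseball/black, house 2 = painting/Japanese/tennis/brown, house 3 = reading/German/rugby/yellow, house 4 = dancing/Spaniard/volleyball/teal.

tennis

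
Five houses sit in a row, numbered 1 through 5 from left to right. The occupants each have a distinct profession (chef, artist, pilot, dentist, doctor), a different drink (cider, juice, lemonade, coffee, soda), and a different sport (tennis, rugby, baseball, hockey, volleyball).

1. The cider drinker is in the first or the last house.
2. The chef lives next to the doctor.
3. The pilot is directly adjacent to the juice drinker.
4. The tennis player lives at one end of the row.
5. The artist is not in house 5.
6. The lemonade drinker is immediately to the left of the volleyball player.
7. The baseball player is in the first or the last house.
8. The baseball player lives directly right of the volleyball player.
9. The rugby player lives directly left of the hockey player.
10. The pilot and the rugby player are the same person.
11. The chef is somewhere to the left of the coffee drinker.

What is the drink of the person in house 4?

The baseball player is in house 5 (clue 8).
By clue 8, the volleyball player is in house 4.
By clue 6, the lemonade drinker is in house 3.
The only sport still possible for house 1 is tennis.
So house 2 gets rugby for sport.
The only sport still possible for house 3 is hockey.
By clue 10, the pilot is in house 2.
From clue 3, the juice drinker must be in house 1.
The only drink still possible for house 2 is soda.
House 4 drink: only coffee fits.
So house 5 gets cider for drink.
From clue 11, the chef must be in house 3.
From clue 2, the doctor must be in house 4.
That leaves dentist as the profession for house 5.
So house 1 gets artist for profession.
So: house 1 = artist/juice/tennis, house 2 = pilot/soda/rugby, house 3 = chef/lemonade/hockey, house 4 = doctor/coffee/volleyball, house 5 = dentist/cider/baseball.

coffee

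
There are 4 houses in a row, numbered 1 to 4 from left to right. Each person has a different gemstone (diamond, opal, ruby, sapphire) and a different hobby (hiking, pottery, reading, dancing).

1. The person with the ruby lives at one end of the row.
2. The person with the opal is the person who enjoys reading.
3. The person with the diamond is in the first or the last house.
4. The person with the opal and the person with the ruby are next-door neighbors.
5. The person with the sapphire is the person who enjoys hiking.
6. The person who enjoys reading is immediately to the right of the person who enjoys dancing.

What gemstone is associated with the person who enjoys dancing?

ruby

The person with the diamond is narrowed to house 1 or 4; consider each.
Placing it in house 1 leads to a contradiction, so it's in house 4.
The only gemstone still possible for house 1 is ruby.
Clue 4 places the person with the opal in house 2.
House 3's gemstone must be sapphire (nothing else left).
House 4 hobby: only pottery fits.
By clue 2, the person who enjoys reading is in house 2.
By clue 5, the person who enjoys hiking is in house 3.
By clue 6, the person who enjoys dancing is in house 1.
So: house 1 = ruby/dancing, house 2 = opal/reading, house 3 = sapphire/hiking, house 4 = diamond/pottery.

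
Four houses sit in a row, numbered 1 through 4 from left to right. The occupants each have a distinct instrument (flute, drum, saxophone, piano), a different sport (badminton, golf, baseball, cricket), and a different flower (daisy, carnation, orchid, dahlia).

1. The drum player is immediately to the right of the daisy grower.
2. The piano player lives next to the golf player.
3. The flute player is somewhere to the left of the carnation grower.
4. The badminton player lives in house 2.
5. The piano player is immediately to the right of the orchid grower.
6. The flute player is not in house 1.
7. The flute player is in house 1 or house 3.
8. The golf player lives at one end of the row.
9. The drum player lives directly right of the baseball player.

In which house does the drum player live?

4

By clue 4, the badminton player is in house 2.
By clue 7, the flute player is in house 3.
So house 1 gets saxophone for instrument.
The piano player is in house 2 (clue 2).
Clue 2: the golf player is in house 1.
From clue 3, the carnation grower must be in house 4.
The orchid grower is in house 1 (clue 5).
So house 4 gets drum for instrument.
The only sport still possible for house 3 is baseball.
House 4's sport must be cricket (nothing else left).
House 2's flower must be dahlia (nothing else left).
House 3's flower must be daisy (nothing else left).
So: house 1 = saxophone/golf/orchid, house 2 = piano/badminton/dahlia, house 3 = flute/baseball/daisy, house 4 = drum/cricket/carnation.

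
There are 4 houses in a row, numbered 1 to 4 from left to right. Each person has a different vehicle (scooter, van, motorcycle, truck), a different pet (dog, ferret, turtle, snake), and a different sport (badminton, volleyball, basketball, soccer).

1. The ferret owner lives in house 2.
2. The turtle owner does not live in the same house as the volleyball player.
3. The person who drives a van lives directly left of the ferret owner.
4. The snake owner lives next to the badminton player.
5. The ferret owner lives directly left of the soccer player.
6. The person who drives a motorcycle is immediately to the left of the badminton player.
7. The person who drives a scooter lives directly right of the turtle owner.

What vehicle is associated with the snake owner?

Clue 1 places the ferret owner in house 2.
Clue 3: the person who drives a van is in house 1.
By clue 5, the soccer player is in house 3.
From clue 6, the person who drives a motorcycle must be in house 3.
From clue 6, the badminton player must be in house 4.
So house 4 gets dog for pet.
The snake owner is in house 3 (clue 4).
House 1 pet: only turtle fits.
Clue 2 places the volleyball player in house 2.
From clue 7, the person who drives a scooter must be in house 2.
The only vehicle still possible for house 4 is truck.
The only sport still possible for house 1 is basketball.
So: house 1 = van/turtle/basketball, house 2 = scooter/ferret/volleyball, house 3 = motorcycle/snake/soccer, house 4 = truck/dog/badminton.

motorcycle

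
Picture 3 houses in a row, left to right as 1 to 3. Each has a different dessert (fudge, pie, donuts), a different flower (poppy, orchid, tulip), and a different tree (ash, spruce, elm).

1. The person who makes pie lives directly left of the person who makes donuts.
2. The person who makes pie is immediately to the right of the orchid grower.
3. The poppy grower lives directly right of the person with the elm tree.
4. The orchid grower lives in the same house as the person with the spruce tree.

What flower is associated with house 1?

orchid

By clue 2, the person who makes pie is in house 2.
Clue 2: the orchid grower is in house 1.
By clue 4, the person with the spruce tree is in house 1.
The only dessert still possible for house 1 is fudge.
House 3 dessert: only donuts fits.
House 2 tree: only elm fits.
That leaves ash as the tree for house 3.
Clue 3: the poppy grower is in house 3.
So house 2 gets tulip for flower.
So: house 1 = fudge/orchid/spruce, house 2 = pie/tulip/elm, house 3 = donuts/poppy/ash.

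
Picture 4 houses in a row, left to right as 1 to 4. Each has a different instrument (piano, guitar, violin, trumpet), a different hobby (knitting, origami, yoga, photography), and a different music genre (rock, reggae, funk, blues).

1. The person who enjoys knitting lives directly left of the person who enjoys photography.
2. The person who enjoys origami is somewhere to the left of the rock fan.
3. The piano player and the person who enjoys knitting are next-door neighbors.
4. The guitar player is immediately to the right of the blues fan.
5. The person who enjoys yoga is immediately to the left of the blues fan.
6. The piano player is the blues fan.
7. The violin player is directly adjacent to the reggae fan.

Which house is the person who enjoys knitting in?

House 4 hobby: only photography fits.
Clue 1 places the person who enjoys knitting in house 3.
By clue 3, the piano player is in house 2.
Clue 6: the blues fan is in house 2.
From clue 4, the guitar player must be in house 3.
Clue 5: the person who enjoys yoga is in house 1.
House 1's instrument must be trumpet (nothing else left).
The only instrument still possible for house 4 is violin.
That leaves origami as the hobby for house 2.
House 1's music genre must be funk (nothing else left).
Clue 7 places the reggae fan in house 3.
That leaves rock as the music genre for house 4.
So: house 1 = trumpet/yoga/funk, house 2 = piano/origami/blues, house 3 = guitar/knitting/reggae, house 4 = violin/photography/rock.

3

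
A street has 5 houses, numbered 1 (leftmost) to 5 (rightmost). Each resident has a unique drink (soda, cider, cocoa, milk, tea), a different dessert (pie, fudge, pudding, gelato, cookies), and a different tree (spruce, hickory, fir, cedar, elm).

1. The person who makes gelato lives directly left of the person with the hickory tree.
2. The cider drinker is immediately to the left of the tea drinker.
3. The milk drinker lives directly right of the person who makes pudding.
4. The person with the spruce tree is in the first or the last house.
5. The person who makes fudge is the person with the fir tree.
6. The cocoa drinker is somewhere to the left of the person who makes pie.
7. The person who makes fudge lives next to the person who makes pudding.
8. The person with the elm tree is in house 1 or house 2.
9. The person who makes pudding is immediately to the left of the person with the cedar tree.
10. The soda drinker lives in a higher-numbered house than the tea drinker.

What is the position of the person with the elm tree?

The person with the elm tree is narrowed to house 1 or 2; consider each.
Placing it in house 1 leads to a contradiction, so it's in house 2.
The person with the spruce tree is narrowed to house 1 or 5; consider each.
Placing it in house 1 leads to a contradiction, so it's in house 5.
The only tree still possible for house 1 is fir.
Clue 5: the person who makes fudge is in house 1.
From clue 7, the person who makes pudding must be in house 2.
The person with the cedar tree is in house 3 (clue 9).
The only dessert still possible for house 3 is gelato.
So house 4 gets hickory for tree.
Clue 3: the milk drinker is in house 3.
The only drink still possible for house 5 is soda.
The cider drinker is in house 1 (clue 2).
The tea drinker is in house 2 (clue 2).
So house 4 gets cocoa for drink.
From clue 6, the person who makes pie must be in house 5.
So house 4 gets cookies for dessert.
So: house 1 = cider/fudge/fir, house 2 = tea/pudding/elm, house 3 = milk/gelato/cedar, house 4 = cocoa/cookies/hickory, house 5 = soda/pie/spruce.

2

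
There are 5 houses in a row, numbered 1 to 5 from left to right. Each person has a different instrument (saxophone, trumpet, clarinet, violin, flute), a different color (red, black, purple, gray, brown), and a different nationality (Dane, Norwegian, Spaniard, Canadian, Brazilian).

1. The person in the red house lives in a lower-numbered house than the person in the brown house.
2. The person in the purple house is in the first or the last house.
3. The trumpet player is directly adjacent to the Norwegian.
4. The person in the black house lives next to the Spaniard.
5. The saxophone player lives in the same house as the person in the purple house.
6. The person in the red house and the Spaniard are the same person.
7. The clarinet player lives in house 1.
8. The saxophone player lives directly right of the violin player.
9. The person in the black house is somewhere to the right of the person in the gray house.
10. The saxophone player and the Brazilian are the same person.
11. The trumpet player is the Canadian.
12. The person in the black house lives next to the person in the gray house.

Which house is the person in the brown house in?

Clue 7: the clarinet player is in house 1.
By clue 8, the saxophone player is in house 5.
By clue 8, the violin player is in house 4.
From clue 10, the Brazilian must be in house 5.
Clue 5: the person in the purple house is in house 5.
The flute player is narrowed to house 2 or 3; consider each.
Placing it in house 2 leads to a contradiction, so it's in house 3.
The only instrument still possible for house 2 is trumpet.
By clue 11, the Canadian is in house 2.
The only nationality still possible for house 4 is Dane.
The person in the black house is narrowed to house 2 or 4; consider each.
Placing it in house 4 leads to a contradiction, so it's in house 2.
By clue 9, the person in the gray house is in house 1.
That leaves brown as the color for house 4.
Clue 6: the Spaniard is in house 3.
That leaves red as the color for house 3.
That leaves Norwegian as the nationality for house 1.
So: house 1 = clarinet/gray/Norwegian, house 2 = trumpet/black/Canadian, house 3 = flute/red/Spaniard, house 4 = violin/brown/Dane, house 5 = saxophone/purple/Brazilian.

4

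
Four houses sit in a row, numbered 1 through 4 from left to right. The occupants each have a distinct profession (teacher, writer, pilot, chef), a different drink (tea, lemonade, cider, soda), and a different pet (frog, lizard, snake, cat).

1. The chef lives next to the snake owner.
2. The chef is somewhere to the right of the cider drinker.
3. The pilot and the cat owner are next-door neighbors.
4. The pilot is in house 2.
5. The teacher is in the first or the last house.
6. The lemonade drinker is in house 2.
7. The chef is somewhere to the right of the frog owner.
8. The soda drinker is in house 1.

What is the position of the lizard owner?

By clue 4, the pilot is in house 2.
From clue 6, the lemonade drinker must be in house 2.
Clue 8: the soda drinker is in house 1.
The only drink still possible for house 4 is tea.
Clue 2: the chef is in house 4.
So house 3 gets writer for profession.
So house 3 gets cider for drink.
Clue 1 places the snake owner in house 3.
The only profession still possible for house 1 is teacher.
House 1's pet must be cat (nothing else left).
House 4's pet must be lizard (nothing else left).
House 2 pet: only frog fits.
So: house 1 = teacher/soda/cat, house 2 = pilot/lemonade/frog, house 3 = writer/cider/snake, house 4 = chef/tea/lizard.

4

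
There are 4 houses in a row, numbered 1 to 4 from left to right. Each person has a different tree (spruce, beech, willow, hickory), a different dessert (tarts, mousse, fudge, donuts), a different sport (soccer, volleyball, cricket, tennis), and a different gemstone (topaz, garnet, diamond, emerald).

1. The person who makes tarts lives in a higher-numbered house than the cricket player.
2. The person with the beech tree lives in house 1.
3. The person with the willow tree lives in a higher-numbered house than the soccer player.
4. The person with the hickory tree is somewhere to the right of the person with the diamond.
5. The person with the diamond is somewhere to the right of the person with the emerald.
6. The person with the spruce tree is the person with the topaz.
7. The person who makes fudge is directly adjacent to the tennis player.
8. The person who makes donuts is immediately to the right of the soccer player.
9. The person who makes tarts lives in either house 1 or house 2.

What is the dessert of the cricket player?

Clue 2: the person with the beech tree is in house 1.
The person who makes tarts is in house 2 (clue 9).
The cricket player is in house 1 (clue 1).
House 2's tree must be spruce (nothing else left).
Clue 6: the person with the topaz is in house 2.
House 1's gemstone must be emerald (nothing else left).
House 3's gemstone must be diamond (nothing else left).
So house 4 gets garnet for gemstone.
Clue 4 places the person with the hickory tree in house 4.
So house 3 gets willow for tree.
By clue 3, the soccer player is in house 2.
From clue 8, the person who makes donuts must be in house 3.
From clue 7, the person who makes fudge must be in house 4.
Clue 7: the tennis player is in house 3.
So house 1 gets mousse for dessert.
So house 4 gets volleyball for sport.
So: house 1 = beech/mousse/cricket/emerald, house 2 = spruce/tarts/soccer/topaz, house 3 = willow/donuts/tennis/diamond, house 4 = hickory/fudge/volleyball/garnet.

mousse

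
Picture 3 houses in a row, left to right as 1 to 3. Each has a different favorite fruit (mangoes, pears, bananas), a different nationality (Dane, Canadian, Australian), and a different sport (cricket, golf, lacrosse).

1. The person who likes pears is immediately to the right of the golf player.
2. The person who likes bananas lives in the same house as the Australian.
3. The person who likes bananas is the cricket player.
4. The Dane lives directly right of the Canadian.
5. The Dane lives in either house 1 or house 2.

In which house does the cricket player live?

3

Clue 5 places the Dane in house 2.
House 1 nationality: only Canadian fits.
So house 3 gets Australian for nationality.
From clue 2, the person who likes bananas must be in house 3.
Clue 3 places the cricket player in house 3.
House 1's favorite fruit must be mangoes (nothing else left).
That leaves pears as the favorite fruit for house 2.
By clue 1, the golf player is in house 1.
So house 2 gets lacrosse for sport.
So: house 1 = mangoes/Canadian/golf, house 2 = pears/Dane/lacrosse, house 3 = bananas/Australian/cricket.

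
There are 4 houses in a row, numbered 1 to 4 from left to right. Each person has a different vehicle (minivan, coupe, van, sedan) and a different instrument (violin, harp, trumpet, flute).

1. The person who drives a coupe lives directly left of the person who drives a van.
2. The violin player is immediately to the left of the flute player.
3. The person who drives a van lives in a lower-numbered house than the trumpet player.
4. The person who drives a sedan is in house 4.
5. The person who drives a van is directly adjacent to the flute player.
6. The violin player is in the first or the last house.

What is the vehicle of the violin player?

minivan

By clue 4, the person who drives a sedan is in house 4.
By clue 6, the violin player is in house 1.
From clue 2, the flute player must be in house 2.
From clue 5, the person who drives a van must be in house 3.
Clue 1: the person who drives a coupe is in house 2.
From clue 3, the trumpet player must be in house 4.
That leaves minivan as the vehicle for house 1.
That leaves harp as the instrument for house 3.
So: house 1 = minivan/violin, house 2 = coupe/flute, house 3 = van/harp, house 4 = sedan/trumpet.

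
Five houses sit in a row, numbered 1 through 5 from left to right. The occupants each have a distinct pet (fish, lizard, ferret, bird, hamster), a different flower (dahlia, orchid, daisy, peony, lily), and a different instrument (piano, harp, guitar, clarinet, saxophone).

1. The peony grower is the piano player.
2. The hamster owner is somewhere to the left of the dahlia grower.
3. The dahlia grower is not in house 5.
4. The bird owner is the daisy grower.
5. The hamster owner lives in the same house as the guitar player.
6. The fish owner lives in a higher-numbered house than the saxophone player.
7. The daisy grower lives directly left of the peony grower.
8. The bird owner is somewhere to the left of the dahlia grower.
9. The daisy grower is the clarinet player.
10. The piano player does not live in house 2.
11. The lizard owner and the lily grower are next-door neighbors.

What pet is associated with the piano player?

ferret

So house 5 gets harp for instrument.
The bird owner is narrowed to house 2 or 3; consider each.
Placing it in house 3 leads to a contradiction, so it's in house 2.
From clue 4, the daisy grower must be in house 2.
By clue 7, the peony grower is in house 3.
By clue 9, the clarinet player is in house 2.
Clue 1 places the piano player in house 3.
The only flower still possible for house 1 is orchid.
House 4's flower must be dahlia (nothing else left).
So house 5 gets lily for flower.
So house 1 gets guitar for instrument.
House 4 instrument: only saxophone fits.
The hamster owner is in house 1 (clue 5).
From clue 6, the fish owner must be in house 5.
By clue 11, the lizard owner is in house 4.
That leaves ferret as the pet for house 3.
So: house 1 = hamster/orchid/guitar, house 2 = bird/daisy/clarinet, house 3 = ferret/peony/piano, house 4 = lizard/dahlia/saxophone, house 5 = fish/lily/harp.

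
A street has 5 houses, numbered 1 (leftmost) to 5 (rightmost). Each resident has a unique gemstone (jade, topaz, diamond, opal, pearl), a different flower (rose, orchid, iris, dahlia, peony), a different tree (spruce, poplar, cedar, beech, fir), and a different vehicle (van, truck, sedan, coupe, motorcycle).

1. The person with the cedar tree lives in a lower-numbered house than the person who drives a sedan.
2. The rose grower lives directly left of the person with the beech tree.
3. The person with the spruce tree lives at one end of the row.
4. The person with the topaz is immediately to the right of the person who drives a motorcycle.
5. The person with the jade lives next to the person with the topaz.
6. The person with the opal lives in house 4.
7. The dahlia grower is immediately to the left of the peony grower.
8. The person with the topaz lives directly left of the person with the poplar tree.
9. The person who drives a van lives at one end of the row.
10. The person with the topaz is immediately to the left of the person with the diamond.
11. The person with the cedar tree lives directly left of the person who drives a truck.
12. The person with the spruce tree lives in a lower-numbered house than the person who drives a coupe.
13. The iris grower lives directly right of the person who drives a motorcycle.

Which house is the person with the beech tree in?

4

Clue 6: the person with the opal is in house 4.
From clue 12, the person with the spruce tree must be in house 1.
By clue 10, the person with the topaz is in house 2.
Clue 10 places the person with the diamond in house 3.
The only gemstone still possible for house 5 is pearl.
From clue 4, the person who drives a motorcycle must be in house 1.
By clue 8, the person with the poplar tree is in house 3.
From clue 13, the iris grower must be in house 2.
That leaves jade as the gemstone for house 1.
The only vehicle still possible for house 2 is coupe.
That leaves truck as the vehicle for house 3.
The only vehicle still possible for house 4 is sedan.
So house 5 gets van for vehicle.
From clue 1, the person with the cedar tree must be in house 2.
The only flower still possible for house 1 is orchid.
That leaves peony as the flower for house 5.
By clue 7, the dahlia grower is in house 4.
That leaves rose as the flower for house 3.
Clue 2 places the person with the beech tree in house 4.
So house 5 gets fir for tree.
So: house 1 = jade/orchid/spruce/motorcycle, house 2 = topaz/iris/cedar/coupe, house 3 = diamond/rose/poplar/truck, house 4 = opal/dahlia/beech/sedan, house 5 = pearl/peony/fir/van.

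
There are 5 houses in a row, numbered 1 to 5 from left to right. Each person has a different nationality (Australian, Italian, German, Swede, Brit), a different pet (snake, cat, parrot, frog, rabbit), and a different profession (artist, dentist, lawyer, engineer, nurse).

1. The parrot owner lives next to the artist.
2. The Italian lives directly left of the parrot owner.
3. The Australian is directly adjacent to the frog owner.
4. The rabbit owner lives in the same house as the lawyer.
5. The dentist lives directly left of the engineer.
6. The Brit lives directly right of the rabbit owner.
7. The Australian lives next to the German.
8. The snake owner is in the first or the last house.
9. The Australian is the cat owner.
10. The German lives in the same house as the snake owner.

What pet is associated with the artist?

The Australian is narrowed to house 2 or 4; consider each.
Placing it in house 2 leads to a contradiction, so it's in house 4.
From clue 7, the German must be in house 5.
The cat owner is in house 4 (clue 9).
From clue 10, the snake owner must be in house 5.
The only pet still possible for house 1 is rabbit.
So house 2 gets parrot for pet.
So house 3 gets frog for pet.
The Italian is in house 1 (clue 2).
By clue 4, the lawyer is in house 1.
Clue 6: the Brit is in house 2.
That leaves Swede as the nationality for house 3.
House 3 profession: only artist fits.
The dentist is in house 4 (clue 5).
Clue 5 places the engineer in house 5.
So house 2 gets nurse for profession.
So: house 1 = Italian/rabbit/lawyer, house 2 = Brit/parrot/nurse, house 3 = Swede/frog/artist, house 4 = Australian/cat/dentist, house 5 = German/snake/engineer.

frog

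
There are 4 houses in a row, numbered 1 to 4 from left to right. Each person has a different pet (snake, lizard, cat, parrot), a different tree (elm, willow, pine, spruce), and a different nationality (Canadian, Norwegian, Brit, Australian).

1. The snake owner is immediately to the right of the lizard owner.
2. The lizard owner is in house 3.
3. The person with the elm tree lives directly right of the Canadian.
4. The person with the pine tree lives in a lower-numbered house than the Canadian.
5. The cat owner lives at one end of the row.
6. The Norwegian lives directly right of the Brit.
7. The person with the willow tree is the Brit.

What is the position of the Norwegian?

2

Clue 2: the lizard owner is in house 3.
From clue 1, the snake owner must be in house 4.
That leaves cat as the pet for house 1.
House 2 pet: only parrot fits.
The person with the elm tree is narrowed to house 3 or 4; consider each.
Placing it in house 3 leads to a contradiction, so it's in house 4.
Clue 3: the Canadian is in house 3.
The Norwegian is in house 2 (clue 6).
By clue 6, the Brit is in house 1.
By clue 7, the person with the willow tree is in house 1.
The only tree still possible for house 2 is pine.
So house 3 gets spruce for tree.
So house 4 gets Australian for nationality.
So: house 1 = cat/willow/Brit, house 2 = parrot/pine/Norwegian, house 3 = lizard/spruce/Canadian, house 4 = snake/elm/Australian.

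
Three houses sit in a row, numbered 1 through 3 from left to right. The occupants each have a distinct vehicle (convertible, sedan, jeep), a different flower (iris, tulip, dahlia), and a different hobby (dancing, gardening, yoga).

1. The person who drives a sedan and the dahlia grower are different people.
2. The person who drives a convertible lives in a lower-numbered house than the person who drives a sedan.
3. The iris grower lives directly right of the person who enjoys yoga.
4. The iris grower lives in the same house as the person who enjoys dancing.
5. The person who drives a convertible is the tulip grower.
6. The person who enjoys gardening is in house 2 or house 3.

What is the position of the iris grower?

2

The only hobby still possible for house 1 is yoga.
By clue 3, the iris grower is in house 2.
By clue 4, the person who enjoys dancing is in house 2.
That leaves tulip as the flower for house 1.
House 3 flower: only dahlia fits.
House 3 hobby: only gardening fits.
From clue 1, the person who drives a sedan must be in house 2.
Clue 2: the person who drives a convertible is in house 1.
That leaves jeep as the vehicle for house 3.
So: house 1 = convertible/tulip/yoga, house 2 = sedan/iris/dancing, house 3 = jeep/dahlia/gardening.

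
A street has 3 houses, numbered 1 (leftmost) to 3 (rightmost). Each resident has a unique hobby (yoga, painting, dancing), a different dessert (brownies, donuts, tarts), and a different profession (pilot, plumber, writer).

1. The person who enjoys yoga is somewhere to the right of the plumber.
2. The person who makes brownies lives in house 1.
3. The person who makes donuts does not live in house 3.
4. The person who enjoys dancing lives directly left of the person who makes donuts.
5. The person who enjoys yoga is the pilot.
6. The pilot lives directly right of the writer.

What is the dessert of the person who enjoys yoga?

tarts

By clue 2, the person who makes brownies is in house 1.
Clue 4 places the person who enjoys dancing in house 1.
From clue 4, the person who makes donuts must be in house 2.
So house 3 gets tarts for dessert.
So house 3 gets pilot for profession.
From clue 5, the person who enjoys yoga must be in house 3.
From clue 6, the writer must be in house 2.
That leaves painting as the hobby for house 2.
So house 1 gets plumber for profession.
So: house 1 = dancing/brownies/plumber, house 2 = painting/donuts/writer, house 3 = yoga/tarts/pilot.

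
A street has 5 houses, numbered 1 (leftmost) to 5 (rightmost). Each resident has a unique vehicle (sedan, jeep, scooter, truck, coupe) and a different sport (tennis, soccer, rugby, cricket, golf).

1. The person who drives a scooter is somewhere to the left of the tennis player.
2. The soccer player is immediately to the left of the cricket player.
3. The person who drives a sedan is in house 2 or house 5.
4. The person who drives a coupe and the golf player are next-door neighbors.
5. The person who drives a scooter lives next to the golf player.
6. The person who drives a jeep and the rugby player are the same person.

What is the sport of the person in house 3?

cricket

The person who drives a sedan is narrowed to house 2 or 5; consider each.
Placing it in house 5 leads to a contradiction, so it's in house 2.
The person who drives a scooter is narrowed to house 1 or 3 or 4; consider each.
Placing it in house 1 and house 4 leads to a contradiction, so it's in house 3.
The person who drives a coupe is narrowed to house 1 or 5; consider each.
Placing it in house 1 leads to a contradiction, so it's in house 5.
Clue 4: the golf player is in house 4.
From clue 6, the person who drives a jeep must be in house 1.
Clue 6 places the rugby player in house 1.
The only vehicle still possible for house 4 is truck.
That leaves cricket as the sport for house 3.
So house 5 gets tennis for sport.
So house 2 gets soccer for sport.
So: house 1 = jeep/rugby, house 2 = sedan/soccer, house 3 = scooter/cricket, house 4 = truck/golf, house 5 = coupe/tennis.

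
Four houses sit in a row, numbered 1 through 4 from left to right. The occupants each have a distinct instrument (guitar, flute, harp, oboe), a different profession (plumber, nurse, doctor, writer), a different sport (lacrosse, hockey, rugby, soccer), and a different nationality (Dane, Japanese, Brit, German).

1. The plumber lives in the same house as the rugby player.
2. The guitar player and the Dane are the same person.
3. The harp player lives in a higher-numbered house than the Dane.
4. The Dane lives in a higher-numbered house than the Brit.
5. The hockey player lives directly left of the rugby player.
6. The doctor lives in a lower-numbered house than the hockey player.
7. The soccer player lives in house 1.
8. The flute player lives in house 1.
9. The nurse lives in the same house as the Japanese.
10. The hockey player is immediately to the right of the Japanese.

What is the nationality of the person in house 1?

Clue 7 places the soccer player in house 1.
By clue 8, the flute player is in house 1.
The only nationality still possible for house 4 is German.
House 3's nationality must be Dane (nothing else left).
By clue 2, the guitar player is in house 3.
Clue 3 places the harp player in house 4.
House 2's instrument must be oboe (nothing else left).
The doctor is narrowed to house 1 or 2; consider each.
Placing it in house 2 leads to a contradiction, so it's in house 1.
By clue 9, the Japanese is in house 2.
From clue 10, the hockey player must be in house 3.
House 2's profession must be nurse (nothing else left).
House 2 sport: only lacrosse fits.
The only sport still possible for house 4 is rugby.
So house 1 gets Brit for nationality.
The plumber is in house 4 (clue 1).
So house 3 gets writer for profession.
So: house 1 = flute/doctor/soccer/Brit, house 2 = oboe/nurse/lacrosse/Japanese, house 3 = guitar/writer/hockey/Dane, house 4 = harp/plumber/rugby/German.

Brit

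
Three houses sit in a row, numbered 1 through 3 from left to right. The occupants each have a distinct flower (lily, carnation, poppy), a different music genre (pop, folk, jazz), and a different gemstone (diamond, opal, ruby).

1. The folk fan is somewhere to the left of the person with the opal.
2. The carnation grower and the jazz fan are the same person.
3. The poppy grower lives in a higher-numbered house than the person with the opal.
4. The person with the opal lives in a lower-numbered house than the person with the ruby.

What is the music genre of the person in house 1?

folk

By clue 3, the poppy grower is in house 3.
Clue 3 places the person with the opal in house 2.
By clue 4, the person with the ruby is in house 3.
That leaves diamond as the gemstone for house 1.
Clue 1: the folk fan is in house 1.
House 2's music genre must be jazz (nothing else left).
The only music genre still possible for house 3 is pop.
From clue 2, the carnation grower must be in house 2.
So house 1 gets lily for flower.
So: house 1 = lily/folk/diamond, house 2 = carnation/jazz/opal, house 3 = poppy/pop/ruby.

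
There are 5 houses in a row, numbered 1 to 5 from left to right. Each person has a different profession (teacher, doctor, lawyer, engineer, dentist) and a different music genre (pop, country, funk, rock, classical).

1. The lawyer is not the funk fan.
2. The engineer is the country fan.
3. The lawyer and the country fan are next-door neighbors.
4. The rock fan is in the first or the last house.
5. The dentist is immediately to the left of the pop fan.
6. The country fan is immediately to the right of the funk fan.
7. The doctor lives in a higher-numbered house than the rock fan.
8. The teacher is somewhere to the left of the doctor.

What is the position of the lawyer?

5

By clue 7, the rock fan is in house 1.
The engineer is narrowed to house 3 or 4 or 5; consider each.
Placing it in house 3 and house 5 leads to a contradiction, so it's in house 4.
By clue 2, the country fan is in house 4.
The funk fan is in house 3 (clue 6).
Clue 1 places the lawyer in house 5.
Clue 5 places the dentist in house 1.
By clue 5, the pop fan is in house 2.
House 5 music genre: only classical fits.
Clue 8: the teacher is in house 2.
Clue 8 places the doctor in house 3.
So: house 1 = dentist/rock, house 2 = teacher/pop, house 3 = doctor/funk, house 4 = engineer/country, house 5 = lawyer/classical.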